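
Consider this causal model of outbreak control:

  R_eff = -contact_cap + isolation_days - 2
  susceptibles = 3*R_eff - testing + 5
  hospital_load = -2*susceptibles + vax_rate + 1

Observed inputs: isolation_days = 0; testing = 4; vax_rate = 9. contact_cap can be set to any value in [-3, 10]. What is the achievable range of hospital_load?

2 to 80

Substituting into the R_eff equation gives R_eff = -contact_cap - 2.
Substituting into the susceptibles equation gives susceptibles = -3*contact_cap - 5.
hospital_load becomes 6*contact_cap + 20.
Linear in contact_cap, so extremes are at the endpoints: contact_cap = -3 gives hospital_load = 2; contact_cap = 10 gives hospital_load = 80.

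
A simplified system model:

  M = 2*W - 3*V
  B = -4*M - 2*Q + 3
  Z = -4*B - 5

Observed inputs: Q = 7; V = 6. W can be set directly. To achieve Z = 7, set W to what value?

Substituting into the M equation gives M = 2*W - 18.
This gives B = -8*W + 61.
This gives Z = 32*W - 249.
Solve 32*W - 249 = 7: W = (7 + 249) / 32 = 8.

W = 8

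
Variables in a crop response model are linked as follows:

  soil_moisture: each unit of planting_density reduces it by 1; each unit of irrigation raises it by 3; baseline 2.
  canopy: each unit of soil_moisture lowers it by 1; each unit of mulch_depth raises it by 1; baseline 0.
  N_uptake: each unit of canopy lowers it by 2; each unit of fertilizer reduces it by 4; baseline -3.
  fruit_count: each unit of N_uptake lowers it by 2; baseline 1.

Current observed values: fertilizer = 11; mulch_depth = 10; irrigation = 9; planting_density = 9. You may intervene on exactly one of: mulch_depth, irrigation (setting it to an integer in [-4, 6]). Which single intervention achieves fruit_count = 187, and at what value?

Intervening on mulch_depth: fruit_count = 4*mulch_depth + 15. Reaching 187 requires mulch_depth = 43, outside [-4, 6].
Intervening on irrigation: with other inputs at their observed values, fruit_count = -12*irrigation + 163. Solving for 187 gives irrigation = -2, within [-4, 6].

set irrigation = -2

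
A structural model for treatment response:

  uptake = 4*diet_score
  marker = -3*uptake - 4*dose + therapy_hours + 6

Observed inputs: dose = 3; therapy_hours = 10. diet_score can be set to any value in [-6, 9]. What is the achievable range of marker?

-104 to 76

Substituting into the marker equation gives marker = -12*diet_score + 4.
Linear in diet_score, so extremes are at the endpoints: diet_score = -6 gives marker = 76; diet_score = 9 gives marker = -104.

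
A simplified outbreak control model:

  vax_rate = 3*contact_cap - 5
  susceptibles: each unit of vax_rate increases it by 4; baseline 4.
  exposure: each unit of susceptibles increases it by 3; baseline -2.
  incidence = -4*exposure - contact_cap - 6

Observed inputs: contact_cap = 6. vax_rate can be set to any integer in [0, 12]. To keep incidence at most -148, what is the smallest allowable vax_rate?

vax_rate = 2

Intervening on vax_rate fixes its value directly, overriding its dependence on contact_cap.
Substituting into the exposure equation gives exposure = 12*vax_rate + 10.
Substituting into the incidence equation gives incidence = -48*vax_rate - 52.
Require -48*vax_rate - 52 ≤ -148, so vax_rate ≥ 2.
The smallest integer in [0, 12] satisfying this is 2.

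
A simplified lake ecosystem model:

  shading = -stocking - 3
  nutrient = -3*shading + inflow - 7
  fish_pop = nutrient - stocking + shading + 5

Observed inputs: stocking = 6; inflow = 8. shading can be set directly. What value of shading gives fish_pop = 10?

Intervening on shading fixes its value directly, overriding its dependence on stocking.
Substituting into the nutrient equation gives nutrient = -3*shading + 1.
Substituting into the fish_pop equation gives fish_pop = -2*shading.
Solve -2*shading = 10: shading = 10 / -2 = -5.

shading = -5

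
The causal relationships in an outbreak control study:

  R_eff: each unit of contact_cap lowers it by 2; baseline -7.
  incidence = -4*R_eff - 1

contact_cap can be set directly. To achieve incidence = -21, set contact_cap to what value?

contact_cap = -6

Substituting into the incidence equation gives incidence = 8*contact_cap + 27.
Solve 8*contact_cap + 27 = -21: contact_cap = (-21 - 27) / 8 = -6.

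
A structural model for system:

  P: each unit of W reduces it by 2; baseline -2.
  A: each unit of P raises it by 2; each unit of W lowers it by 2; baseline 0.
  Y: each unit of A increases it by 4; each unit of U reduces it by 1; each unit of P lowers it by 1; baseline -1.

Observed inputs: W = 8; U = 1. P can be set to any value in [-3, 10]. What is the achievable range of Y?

-87 to 4

Intervening on P fixes its value directly, overriding its dependence on W.
Substituting into the A equation gives A = 2*P - 16.
Substituting into the Y equation gives Y = 7*P - 66.
Linear in P, so extremes are at the endpoints: P = -3 gives Y = -87; P = 10 gives Y = 4.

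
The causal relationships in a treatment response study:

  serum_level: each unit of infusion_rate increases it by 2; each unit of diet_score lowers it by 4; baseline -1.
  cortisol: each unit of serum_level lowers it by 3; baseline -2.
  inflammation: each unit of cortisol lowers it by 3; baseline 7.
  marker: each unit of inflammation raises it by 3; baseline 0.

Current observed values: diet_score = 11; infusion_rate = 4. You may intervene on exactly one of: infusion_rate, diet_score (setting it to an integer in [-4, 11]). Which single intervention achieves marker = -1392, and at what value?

Intervening on infusion_rate: with other inputs at their observed values, marker = 54*infusion_rate - 1176. Solving for -1392 gives infusion_rate = -4, within [-4, 11].
Intervening on diet_score: marker = -108*diet_score + 228. Reaching -1392 requires diet_score = 15, outside [-4, 11].

set infusion_rate = -4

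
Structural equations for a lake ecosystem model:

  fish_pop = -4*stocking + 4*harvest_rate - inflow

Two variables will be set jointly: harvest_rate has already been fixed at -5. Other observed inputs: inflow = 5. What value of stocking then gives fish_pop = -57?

stocking = 8

With harvest_rate held at -5:
Substituting into the fish_pop equation gives fish_pop = -4*stocking - 25.
Solve -4*stocking - 25 = -57: stocking = (-57 + 25) / -4 = 8.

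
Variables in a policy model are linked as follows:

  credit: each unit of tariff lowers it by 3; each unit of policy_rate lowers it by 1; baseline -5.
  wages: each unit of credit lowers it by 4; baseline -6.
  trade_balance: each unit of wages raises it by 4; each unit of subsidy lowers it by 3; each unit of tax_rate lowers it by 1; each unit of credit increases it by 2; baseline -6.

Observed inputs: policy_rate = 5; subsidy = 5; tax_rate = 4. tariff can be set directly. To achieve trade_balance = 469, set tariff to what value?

Substituting into the credit equation gives credit = -3*tariff - 10.
wages becomes 12*tariff + 34.
So trade_balance = 42*tariff + 91.
Solve 42*tariff + 91 = 469: tariff = (469 - 91) / 42 = 9.

tariff = 9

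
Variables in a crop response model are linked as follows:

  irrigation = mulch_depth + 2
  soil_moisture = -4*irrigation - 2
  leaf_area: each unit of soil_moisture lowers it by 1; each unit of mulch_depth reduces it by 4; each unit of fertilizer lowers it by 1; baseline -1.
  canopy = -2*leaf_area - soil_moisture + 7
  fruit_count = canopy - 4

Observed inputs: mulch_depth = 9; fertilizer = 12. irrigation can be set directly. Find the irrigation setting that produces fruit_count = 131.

irrigation = -8

Intervening on irrigation fixes its value directly, overriding its dependence on mulch_depth.
Substituting into the leaf_area equation gives leaf_area = 4*irrigation - 47.
This gives canopy = -4*irrigation + 103.
This gives fruit_count = -4*irrigation + 99.
Solve -4*irrigation + 99 = 131: irrigation = (131 - 99) / -4 = -8.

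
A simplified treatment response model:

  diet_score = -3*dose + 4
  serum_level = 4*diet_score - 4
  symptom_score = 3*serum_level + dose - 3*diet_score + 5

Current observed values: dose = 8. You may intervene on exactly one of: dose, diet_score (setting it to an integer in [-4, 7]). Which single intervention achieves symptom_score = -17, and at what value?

set diet_score = -2

Intervening on dose: symptom_score = -26*dose + 29. Reaching -17 requires dose = 23/13, not an integer.
Intervening on diet_score: with other inputs at their observed values, symptom_score = 9*diet_score + 1. Solving for -17 gives diet_score = -2, within [-4, 7].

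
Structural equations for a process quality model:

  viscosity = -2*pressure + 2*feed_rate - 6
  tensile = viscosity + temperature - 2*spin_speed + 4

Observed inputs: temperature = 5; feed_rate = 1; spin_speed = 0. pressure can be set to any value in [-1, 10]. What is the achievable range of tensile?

-15 to 7

Substituting into the viscosity equation gives viscosity = -2*pressure - 4.
Substituting into the tensile equation gives tensile = -2*pressure + 5.
Linear in pressure, so extremes are at the endpoints: pressure = -1 gives tensile = 7; pressure = 10 gives tensile = -15.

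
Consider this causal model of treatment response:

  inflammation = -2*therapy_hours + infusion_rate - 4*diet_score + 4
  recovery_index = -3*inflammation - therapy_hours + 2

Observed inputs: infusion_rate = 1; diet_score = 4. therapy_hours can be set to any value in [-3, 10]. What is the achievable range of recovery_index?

20 to 85

Substituting into the inflammation equation gives inflammation = -2*therapy_hours - 11.
Substituting into the recovery_index equation gives recovery_index = 5*therapy_hours + 35.
Linear in therapy_hours, so extremes are at the endpoints: therapy_hours = -3 gives recovery_index = 20; therapy_hours = 10 gives recovery_index = 85.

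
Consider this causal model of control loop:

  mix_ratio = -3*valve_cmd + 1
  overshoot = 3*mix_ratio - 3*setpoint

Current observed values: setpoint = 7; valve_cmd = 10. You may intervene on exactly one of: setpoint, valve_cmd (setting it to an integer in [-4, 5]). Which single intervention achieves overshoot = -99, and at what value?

set setpoint = 4

Intervening on setpoint: with other inputs at their observed values, overshoot = -3*setpoint - 87. Solving for -99 gives setpoint = 4, within [-4, 5].
Intervening on valve_cmd: overshoot = -9*valve_cmd - 18. Reaching -99 requires valve_cmd = 9, outside [-4, 5].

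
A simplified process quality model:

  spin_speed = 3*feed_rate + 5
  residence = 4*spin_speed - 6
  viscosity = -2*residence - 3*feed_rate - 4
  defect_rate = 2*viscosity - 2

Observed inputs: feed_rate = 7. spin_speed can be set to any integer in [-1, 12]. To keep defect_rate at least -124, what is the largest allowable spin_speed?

spin_speed = 6

Intervening on spin_speed fixes its value directly, overriding its dependence on feed_rate.
Substituting into the viscosity equation gives viscosity = -8*spin_speed - 13.
Substituting into the defect_rate equation gives defect_rate = -16*spin_speed - 28.
Require -16*spin_speed - 28 ≥ -124, so spin_speed ≤ 6.
The largest integer in [-1, 12] satisfying this is 6.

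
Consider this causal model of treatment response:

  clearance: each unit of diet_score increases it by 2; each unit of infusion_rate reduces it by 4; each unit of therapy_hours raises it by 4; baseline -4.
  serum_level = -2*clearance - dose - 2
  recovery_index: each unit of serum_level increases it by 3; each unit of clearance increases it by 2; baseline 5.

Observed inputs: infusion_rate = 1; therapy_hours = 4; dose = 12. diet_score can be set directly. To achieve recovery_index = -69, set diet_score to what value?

diet_score = 0

Substituting into the clearance equation gives clearance = 2*diet_score + 8.
Substituting into the serum_level equation gives serum_level = -4*diet_score - 30.
So recovery_index = -8*diet_score - 69.
Solve -8*diet_score - 69 = -69: diet_score = (-69 + 69) / -8 = 0.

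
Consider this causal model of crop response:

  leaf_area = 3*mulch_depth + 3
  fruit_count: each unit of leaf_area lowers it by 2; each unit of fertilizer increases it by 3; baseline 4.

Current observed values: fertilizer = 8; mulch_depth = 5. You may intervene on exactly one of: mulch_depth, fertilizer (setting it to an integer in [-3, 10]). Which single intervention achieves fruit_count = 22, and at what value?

Intervening on mulch_depth: with other inputs at their observed values, fruit_count = -6*mulch_depth + 22. Solving for 22 gives mulch_depth = 0, within [-3, 10].
Intervening on fertilizer: fruit_count = 3*fertilizer - 32. Reaching 22 requires fertilizer = 18, outside [-3, 10].

set mulch_depth = 0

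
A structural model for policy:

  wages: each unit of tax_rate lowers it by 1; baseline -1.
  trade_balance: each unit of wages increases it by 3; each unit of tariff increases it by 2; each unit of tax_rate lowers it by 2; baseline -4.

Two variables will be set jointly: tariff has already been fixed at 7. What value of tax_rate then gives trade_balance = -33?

tax_rate = 8

With tariff held at 7:
Substituting into the trade_balance equation gives trade_balance = -5*tax_rate + 7.
Solve -5*tax_rate + 7 = -33: tax_rate = (-33 - 7) / -5 = 8.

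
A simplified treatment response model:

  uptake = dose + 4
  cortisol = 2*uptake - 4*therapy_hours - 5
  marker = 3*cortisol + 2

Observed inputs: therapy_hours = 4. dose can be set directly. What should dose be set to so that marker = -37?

Substituting into the cortisol equation gives cortisol = 2*dose - 13.
Substituting into the marker equation gives marker = 6*dose - 37.
Solve 6*dose - 37 = -37: dose = (-37 + 37) / 6 = 0.

dose = 0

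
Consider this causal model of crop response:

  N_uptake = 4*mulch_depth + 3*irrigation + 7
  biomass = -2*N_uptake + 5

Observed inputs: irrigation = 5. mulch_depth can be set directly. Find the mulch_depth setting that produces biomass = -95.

mulch_depth = 7

Substituting into the N_uptake equation gives N_uptake = 4*mulch_depth + 22.
Substituting into the biomass equation gives biomass = -8*mulch_depth - 39.
Solve -8*mulch_depth - 39 = -95: mulch_depth = (-95 + 39) / -8 = 7.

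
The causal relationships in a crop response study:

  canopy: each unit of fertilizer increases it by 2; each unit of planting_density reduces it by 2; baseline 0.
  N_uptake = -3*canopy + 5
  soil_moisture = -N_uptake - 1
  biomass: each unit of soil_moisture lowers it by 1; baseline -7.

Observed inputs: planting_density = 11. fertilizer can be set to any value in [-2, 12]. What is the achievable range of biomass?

Substituting into the canopy equation gives canopy = 2*fertilizer - 22.
This gives N_uptake = -6*fertilizer + 71.
Substituting into the soil_moisture equation gives soil_moisture = 6*fertilizer - 72.
Substituting into the biomass equation gives biomass = -6*fertilizer + 65.
Linear in fertilizer, so extremes are at the endpoints: fertilizer = -2 gives biomass = 77; fertilizer = 12 gives biomass = -7.

-7 to 77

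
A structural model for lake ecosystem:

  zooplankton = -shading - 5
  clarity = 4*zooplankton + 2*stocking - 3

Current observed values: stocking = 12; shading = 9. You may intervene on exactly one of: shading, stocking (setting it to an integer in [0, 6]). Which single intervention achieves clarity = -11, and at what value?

Intervening on shading: with other inputs at their observed values, clarity = -4*shading + 1. Solving for -11 gives shading = 3, within [0, 6].
Intervening on stocking: clarity = 2*stocking - 59. Reaching -11 requires stocking = 24, outside [0, 6].

set shading = 3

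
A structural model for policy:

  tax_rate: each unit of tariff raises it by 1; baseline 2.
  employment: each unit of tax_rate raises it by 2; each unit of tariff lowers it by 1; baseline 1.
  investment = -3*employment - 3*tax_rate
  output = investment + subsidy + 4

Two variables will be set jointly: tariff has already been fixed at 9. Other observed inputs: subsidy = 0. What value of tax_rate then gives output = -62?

tax_rate = 10

With tariff held at 9:
Intervening on tax_rate fixes its value directly, overriding its dependence on tariff.
Substituting into the employment equation gives employment = 2*tax_rate - 8.
investment becomes -9*tax_rate + 24.
So output = -9*tax_rate + 28.
Solve -9*tax_rate + 28 = -62: tax_rate = (-62 - 28) / -9 = 10.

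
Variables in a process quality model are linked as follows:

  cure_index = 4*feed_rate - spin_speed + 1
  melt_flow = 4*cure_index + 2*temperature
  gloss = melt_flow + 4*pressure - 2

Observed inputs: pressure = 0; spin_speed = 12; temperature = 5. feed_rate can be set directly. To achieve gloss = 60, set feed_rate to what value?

Substituting into the cure_index equation gives cure_index = 4*feed_rate - 11.
Substituting into the melt_flow equation gives melt_flow = 16*feed_rate - 34.
This gives gloss = 16*feed_rate - 36.
Solve 16*feed_rate - 36 = 60: feed_rate = (60 + 36) / 16 = 6.

feed_rate = 6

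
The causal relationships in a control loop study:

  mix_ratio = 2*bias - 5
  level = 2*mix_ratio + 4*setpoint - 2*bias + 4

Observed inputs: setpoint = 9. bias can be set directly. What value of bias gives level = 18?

bias = -6

Substituting into the level equation gives level = 2*bias + 30.
Solve 2*bias + 30 = 18: bias = (18 - 30) / 2 = -6.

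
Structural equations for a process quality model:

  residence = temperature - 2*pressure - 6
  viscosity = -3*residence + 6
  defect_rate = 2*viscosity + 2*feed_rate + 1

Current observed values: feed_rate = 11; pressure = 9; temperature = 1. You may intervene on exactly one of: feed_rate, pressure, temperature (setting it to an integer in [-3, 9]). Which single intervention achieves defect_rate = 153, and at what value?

set feed_rate = 1

Intervening on feed_rate: with other inputs at their observed values, defect_rate = 2*feed_rate + 151. Solving for 153 gives feed_rate = 1, within [-3, 9].
Intervening on pressure: defect_rate = 12*pressure + 65. Reaching 153 requires pressure = 22/3, not an integer.
Intervening on temperature: defect_rate = -6*temperature + 179. Reaching 153 requires temperature = 13/3, not an integer.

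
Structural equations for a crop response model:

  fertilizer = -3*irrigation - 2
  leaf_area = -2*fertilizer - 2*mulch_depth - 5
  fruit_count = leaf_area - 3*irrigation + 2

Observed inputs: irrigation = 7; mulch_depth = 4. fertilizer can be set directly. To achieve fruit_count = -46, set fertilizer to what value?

fertilizer = 7

Intervening on fertilizer fixes its value directly, overriding its dependence on irrigation.
Substituting into the leaf_area equation gives leaf_area = -2*fertilizer - 13.
Substituting into the fruit_count equation gives fruit_count = -2*fertilizer - 32.
Solve -2*fertilizer - 32 = -46: fertilizer = (-46 + 32) / -2 = 7.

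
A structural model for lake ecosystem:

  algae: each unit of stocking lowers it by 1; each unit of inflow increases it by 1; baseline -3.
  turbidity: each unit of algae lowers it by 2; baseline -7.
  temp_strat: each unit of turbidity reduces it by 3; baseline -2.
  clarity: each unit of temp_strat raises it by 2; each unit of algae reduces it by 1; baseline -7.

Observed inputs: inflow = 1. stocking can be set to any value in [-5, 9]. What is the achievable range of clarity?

-90 to 64

Substituting into the algae equation gives algae = -stocking - 2.
Substituting into the turbidity equation gives turbidity = 2*stocking - 3.
Substituting into the temp_strat equation gives temp_strat = -6*stocking + 7.
Substituting into the clarity equation gives clarity = -11*stocking + 9.
Linear in stocking, so extremes are at the endpoints: stocking = -5 gives clarity = 64; stocking = 9 gives clarity = -90.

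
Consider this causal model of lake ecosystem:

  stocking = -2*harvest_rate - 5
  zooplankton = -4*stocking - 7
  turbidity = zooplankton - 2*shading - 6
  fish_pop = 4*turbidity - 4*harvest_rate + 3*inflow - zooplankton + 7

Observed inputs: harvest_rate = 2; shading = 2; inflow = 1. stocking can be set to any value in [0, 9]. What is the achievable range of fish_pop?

Intervening on stocking fixes its value directly, overriding its dependence on harvest_rate.
Substituting into the turbidity equation gives turbidity = -4*stocking - 17.
Substituting into the fish_pop equation gives fish_pop = -12*stocking - 59.
Linear in stocking, so extremes are at the endpoints: stocking = 0 gives fish_pop = -59; stocking = 9 gives fish_pop = -167.

-167 to -59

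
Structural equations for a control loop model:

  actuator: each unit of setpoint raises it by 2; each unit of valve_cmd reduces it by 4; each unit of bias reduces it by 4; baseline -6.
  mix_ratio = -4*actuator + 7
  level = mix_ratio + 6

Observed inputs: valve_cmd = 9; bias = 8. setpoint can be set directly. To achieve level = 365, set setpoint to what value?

Substituting into the actuator equation gives actuator = 2*setpoint - 74.
Substituting into the mix_ratio equation gives mix_ratio = -8*setpoint + 303.
So level = -8*setpoint + 309.
Solve -8*setpoint + 309 = 365: setpoint = (365 - 309) / -8 = -7.

setpoint = -7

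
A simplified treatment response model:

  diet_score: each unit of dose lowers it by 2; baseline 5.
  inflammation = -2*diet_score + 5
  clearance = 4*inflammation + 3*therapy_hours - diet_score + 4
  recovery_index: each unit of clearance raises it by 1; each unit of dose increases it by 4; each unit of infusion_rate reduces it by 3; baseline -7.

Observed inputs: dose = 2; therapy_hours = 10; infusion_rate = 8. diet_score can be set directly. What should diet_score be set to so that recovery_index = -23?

Intervening on diet_score fixes its value directly, overriding its dependence on dose.
Substituting into the clearance equation gives clearance = -9*diet_score + 54.
recovery_index becomes -9*diet_score + 31.
Solve -9*diet_score + 31 = -23: diet_score = (-23 - 31) / -9 = 6.

diet_score = 6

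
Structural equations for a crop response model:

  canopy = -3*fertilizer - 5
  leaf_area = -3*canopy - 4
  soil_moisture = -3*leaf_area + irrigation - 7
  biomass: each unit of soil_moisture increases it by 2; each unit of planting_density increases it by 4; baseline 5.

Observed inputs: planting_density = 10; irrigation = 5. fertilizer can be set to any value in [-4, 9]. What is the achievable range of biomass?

Substituting into the leaf_area equation gives leaf_area = 9*fertilizer + 11.
Substituting into the soil_moisture equation gives soil_moisture = -27*fertilizer - 35.
Substituting into the biomass equation gives biomass = -54*fertilizer - 25.
Linear in fertilizer, so extremes are at the endpoints: fertilizer = -4 gives biomass = 191; fertilizer = 9 gives biomass = -511.

-511 to 191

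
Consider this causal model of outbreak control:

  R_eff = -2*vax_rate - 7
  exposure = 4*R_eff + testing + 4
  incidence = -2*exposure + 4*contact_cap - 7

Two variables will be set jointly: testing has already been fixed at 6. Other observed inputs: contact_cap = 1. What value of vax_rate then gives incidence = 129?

With testing held at 6:
Substituting into the exposure equation gives exposure = -8*vax_rate - 18.
Substituting into the incidence equation gives incidence = 16*vax_rate + 33.
Solve 16*vax_rate + 33 = 129: vax_rate = (129 - 33) / 16 = 6.

vax_rate = 6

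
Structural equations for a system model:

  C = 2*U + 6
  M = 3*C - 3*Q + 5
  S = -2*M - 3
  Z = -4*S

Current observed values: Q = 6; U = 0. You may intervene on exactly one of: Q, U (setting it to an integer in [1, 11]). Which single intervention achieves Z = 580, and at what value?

set U = 11

Intervening on Q: Z = -24*Q + 196. Reaching 580 requires Q = -16, outside [1, 11].
Intervening on U: with other inputs at their observed values, Z = 48*U + 52. Solving for 580 gives U = 11, within [1, 11].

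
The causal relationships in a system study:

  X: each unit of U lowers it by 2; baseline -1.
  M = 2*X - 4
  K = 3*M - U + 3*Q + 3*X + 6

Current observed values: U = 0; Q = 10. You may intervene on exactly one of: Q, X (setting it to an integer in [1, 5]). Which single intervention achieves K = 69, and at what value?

Intervening on Q: K = 3*Q - 15. Reaching 69 requires Q = 28, outside [1, 5].
Intervening on X: with other inputs at their observed values, K = 9*X + 24. Solving for 69 gives X = 5, within [1, 5].

set X = 5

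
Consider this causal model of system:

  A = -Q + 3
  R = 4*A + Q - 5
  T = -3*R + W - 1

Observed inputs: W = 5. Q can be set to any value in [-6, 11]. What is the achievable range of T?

Substituting into the R equation gives R = -3*Q + 7.
Substituting into the T equation gives T = 9*Q - 17.
Linear in Q, so extremes are at the endpoints: Q = -6 gives T = -71; Q = 11 gives T = 82.

-71 to 82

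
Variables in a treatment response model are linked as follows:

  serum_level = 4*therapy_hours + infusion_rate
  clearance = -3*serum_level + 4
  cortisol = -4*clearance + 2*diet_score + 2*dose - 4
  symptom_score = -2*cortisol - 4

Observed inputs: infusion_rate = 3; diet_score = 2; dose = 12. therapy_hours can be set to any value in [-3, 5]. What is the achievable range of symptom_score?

Substituting into the serum_level equation gives serum_level = 4*therapy_hours + 3.
clearance becomes -12*therapy_hours - 5.
Substituting into the cortisol equation gives cortisol = 48*therapy_hours + 44.
So symptom_score = -96*therapy_hours - 92.
Linear in therapy_hours, so extremes are at the endpoints: therapy_hours = -3 gives symptom_score = 196; therapy_hours = 5 gives symptom_score = -572.

-572 to 196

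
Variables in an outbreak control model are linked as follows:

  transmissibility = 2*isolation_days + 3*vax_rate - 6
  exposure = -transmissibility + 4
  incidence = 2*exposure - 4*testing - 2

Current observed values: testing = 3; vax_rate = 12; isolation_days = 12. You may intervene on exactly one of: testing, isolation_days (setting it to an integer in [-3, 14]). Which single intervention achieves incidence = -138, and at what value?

Intervening on testing: with other inputs at their observed values, incidence = -4*testing - 102. Solving for -138 gives testing = 9, within [-3, 14].
Intervening on isolation_days: incidence = -4*isolation_days - 66. Reaching -138 requires isolation_days = 18, outside [-3, 14].

set testing = 9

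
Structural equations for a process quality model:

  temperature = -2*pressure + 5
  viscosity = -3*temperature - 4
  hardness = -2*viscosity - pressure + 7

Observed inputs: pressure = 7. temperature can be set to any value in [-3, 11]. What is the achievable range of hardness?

-10 to 74

Intervening on temperature fixes its value directly, overriding its dependence on pressure.
Substituting into the hardness equation gives hardness = 6*temperature + 8.
Linear in temperature, so extremes are at the endpoints: temperature = -3 gives hardness = -10; temperature = 11 gives hardness = 74.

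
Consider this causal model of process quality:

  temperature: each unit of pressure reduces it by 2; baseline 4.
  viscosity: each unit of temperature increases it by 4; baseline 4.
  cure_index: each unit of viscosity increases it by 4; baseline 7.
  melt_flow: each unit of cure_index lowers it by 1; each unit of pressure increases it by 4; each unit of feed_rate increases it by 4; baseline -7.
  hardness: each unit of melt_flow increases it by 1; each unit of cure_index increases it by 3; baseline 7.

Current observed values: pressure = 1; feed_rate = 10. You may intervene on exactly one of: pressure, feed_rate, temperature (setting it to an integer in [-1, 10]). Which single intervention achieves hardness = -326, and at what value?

set pressure = 9

Intervening on pressure: with other inputs at their observed values, hardness = -60*pressure + 214. Solving for -326 gives pressure = 9, within [-1, 10].
Intervening on feed_rate: hardness = 4*feed_rate + 114. Reaching -326 requires feed_rate = -110, outside [-1, 10].
Intervening on temperature: hardness = 32*temperature + 90. Reaching -326 requires temperature = -13, outside [-1, 10].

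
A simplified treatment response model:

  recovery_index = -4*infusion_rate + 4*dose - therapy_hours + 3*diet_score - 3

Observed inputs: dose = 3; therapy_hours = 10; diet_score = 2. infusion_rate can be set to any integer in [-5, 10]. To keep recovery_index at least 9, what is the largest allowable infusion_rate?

infusion_rate = -1

Substituting into the recovery_index equation gives recovery_index = -4*infusion_rate + 5.
Require -4*infusion_rate + 5 ≥ 9, so infusion_rate ≤ -1.
The largest integer in [-5, 10] satisfying this is -1.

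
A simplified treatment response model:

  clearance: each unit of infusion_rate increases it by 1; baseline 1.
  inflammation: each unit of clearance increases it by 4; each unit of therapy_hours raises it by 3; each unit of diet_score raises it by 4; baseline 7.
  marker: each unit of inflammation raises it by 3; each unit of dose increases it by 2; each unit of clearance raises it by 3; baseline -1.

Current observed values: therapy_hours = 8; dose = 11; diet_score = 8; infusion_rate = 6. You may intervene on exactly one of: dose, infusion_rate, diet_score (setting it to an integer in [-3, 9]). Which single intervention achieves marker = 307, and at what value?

Intervening on dose: with other inputs at their observed values, marker = 2*dose + 293. Solving for 307 gives dose = 7, within [-3, 9].
Intervening on infusion_rate: marker = 15*infusion_rate + 225. Reaching 307 requires infusion_rate = 82/15, not an integer.
Intervening on diet_score: marker = 12*diet_score + 219. Reaching 307 requires diet_score = 22/3, not an integer.

set dose = 7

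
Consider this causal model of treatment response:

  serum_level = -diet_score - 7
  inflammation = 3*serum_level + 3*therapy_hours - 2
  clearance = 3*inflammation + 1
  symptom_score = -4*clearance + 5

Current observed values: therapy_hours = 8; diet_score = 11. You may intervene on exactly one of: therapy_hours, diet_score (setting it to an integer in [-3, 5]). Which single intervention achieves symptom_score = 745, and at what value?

set therapy_hours = -2

Intervening on therapy_hours: with other inputs at their observed values, symptom_score = -36*therapy_hours + 673. Solving for 745 gives therapy_hours = -2, within [-3, 5].
Intervening on diet_score: symptom_score = 36*diet_score - 11. Reaching 745 requires diet_score = 21, outside [-3, 5].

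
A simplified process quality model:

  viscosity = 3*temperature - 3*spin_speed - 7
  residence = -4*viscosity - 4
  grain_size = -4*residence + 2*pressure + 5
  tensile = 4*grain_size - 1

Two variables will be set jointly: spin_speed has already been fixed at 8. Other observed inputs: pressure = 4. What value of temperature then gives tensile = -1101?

With spin_speed held at 8:
Substituting into the viscosity equation gives viscosity = 3*temperature - 31.
Substituting into the residence equation gives residence = -12*temperature + 120.
grain_size becomes 48*temperature - 467.
Substituting into the tensile equation gives tensile = 192*temperature - 1869.
Solve 192*temperature - 1869 = -1101: temperature = (-1101 + 1869) / 192 = 4.

temperature = 4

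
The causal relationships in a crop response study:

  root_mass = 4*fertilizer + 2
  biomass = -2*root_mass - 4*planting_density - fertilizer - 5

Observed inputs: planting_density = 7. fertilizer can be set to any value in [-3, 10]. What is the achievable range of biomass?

-127 to -10

Substituting into the biomass equation gives biomass = -9*fertilizer - 37.
Linear in fertilizer, so extremes are at the endpoints: fertilizer = -3 gives biomass = -10; fertilizer = 10 gives biomass = -127.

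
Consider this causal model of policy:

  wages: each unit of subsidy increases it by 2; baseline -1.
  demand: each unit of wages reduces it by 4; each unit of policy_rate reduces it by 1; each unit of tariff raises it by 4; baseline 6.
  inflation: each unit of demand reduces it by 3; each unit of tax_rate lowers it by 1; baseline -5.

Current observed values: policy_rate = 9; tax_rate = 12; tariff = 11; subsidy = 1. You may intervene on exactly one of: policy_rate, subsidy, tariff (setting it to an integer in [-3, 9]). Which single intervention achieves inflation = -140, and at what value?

Intervening on policy_rate: with other inputs at their observed values, inflation = 3*policy_rate - 155. Solving for -140 gives policy_rate = 5, within [-3, 9].
Intervening on subsidy: inflation = 24*subsidy - 152. Reaching -140 requires subsidy = 1/2, not an integer.
Intervening on tariff: inflation = -12*tariff + 4. Reaching -140 requires tariff = 12, outside [-3, 9].

set policy_rate = 5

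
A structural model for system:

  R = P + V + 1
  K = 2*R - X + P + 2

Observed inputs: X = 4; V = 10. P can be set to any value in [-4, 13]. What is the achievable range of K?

8 to 59

Substituting into the R equation gives R = P + 11.
Substituting into the K equation gives K = 3*P + 20.
Linear in P, so extremes are at the endpoints: P = -4 gives K = 8; P = 13 gives K = 59.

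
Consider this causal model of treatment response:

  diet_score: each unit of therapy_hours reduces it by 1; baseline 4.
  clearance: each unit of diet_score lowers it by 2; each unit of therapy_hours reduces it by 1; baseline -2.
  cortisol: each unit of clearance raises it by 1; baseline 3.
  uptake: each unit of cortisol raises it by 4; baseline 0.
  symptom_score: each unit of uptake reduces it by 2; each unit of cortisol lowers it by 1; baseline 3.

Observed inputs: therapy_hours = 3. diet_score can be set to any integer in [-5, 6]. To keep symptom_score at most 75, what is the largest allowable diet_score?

diet_score = 3

Intervening on diet_score fixes its value directly, overriding its dependence on therapy_hours.
Substituting into the clearance equation gives clearance = -2*diet_score - 5.
cortisol becomes -2*diet_score - 2.
Substituting into the uptake equation gives uptake = -8*diet_score - 8.
Substituting into the symptom_score equation gives symptom_score = 18*diet_score + 21.
Require 18*diet_score + 21 ≤ 75, so diet_score ≤ 3.
The largest integer in [-5, 6] satisfying this is 3.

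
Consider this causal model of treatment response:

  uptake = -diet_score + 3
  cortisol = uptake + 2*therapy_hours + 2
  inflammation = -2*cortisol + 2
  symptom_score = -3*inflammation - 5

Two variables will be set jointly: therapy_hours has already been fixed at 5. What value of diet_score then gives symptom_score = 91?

diet_score = -2

With therapy_hours held at 5:
Substituting into the cortisol equation gives cortisol = -diet_score + 15.
Substituting into the inflammation equation gives inflammation = 2*diet_score - 28.
Substituting into the symptom_score equation gives symptom_score = -6*diet_score + 79.
Solve -6*diet_score + 79 = 91: diet_score = (91 - 79) / -6 = -2.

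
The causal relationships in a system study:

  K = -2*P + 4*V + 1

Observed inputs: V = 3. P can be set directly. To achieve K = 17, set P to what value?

Substituting into the K equation gives K = -2*P + 13.
Solve -2*P + 13 = 17: P = (17 - 13) / -2 = -2.

P = -2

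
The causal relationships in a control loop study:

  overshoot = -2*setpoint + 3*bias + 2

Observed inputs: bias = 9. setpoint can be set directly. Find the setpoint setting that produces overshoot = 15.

Substituting into the overshoot equation gives overshoot = -2*setpoint + 29.
Solve -2*setpoint + 29 = 15: setpoint = (15 - 29) / -2 = 7.

setpoint = 7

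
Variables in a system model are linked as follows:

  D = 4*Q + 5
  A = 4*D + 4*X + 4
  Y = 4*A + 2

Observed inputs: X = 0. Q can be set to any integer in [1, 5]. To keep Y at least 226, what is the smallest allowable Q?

Q = 2

Substituting into the A equation gives A = 16*Q + 24.
Y becomes 64*Q + 98.
Require 64*Q + 98 ≥ 226, so Q ≥ 2.
The smallest integer in [1, 5] satisfying this is 2.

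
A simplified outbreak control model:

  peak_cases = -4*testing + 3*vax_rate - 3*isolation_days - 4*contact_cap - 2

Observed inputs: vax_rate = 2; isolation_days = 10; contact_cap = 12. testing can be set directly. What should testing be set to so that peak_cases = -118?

testing = 11

Substituting into the peak_cases equation gives peak_cases = -4*testing - 74.
Solve -4*testing - 74 = -118: testing = (-118 + 74) / -4 = 11.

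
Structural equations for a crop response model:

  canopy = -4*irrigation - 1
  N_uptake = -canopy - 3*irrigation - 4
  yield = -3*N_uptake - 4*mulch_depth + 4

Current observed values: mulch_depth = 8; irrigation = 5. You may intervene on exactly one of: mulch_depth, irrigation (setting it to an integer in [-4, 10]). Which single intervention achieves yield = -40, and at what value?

set irrigation = 7

Intervening on mulch_depth: yield = -4*mulch_depth - 2. Reaching -40 requires mulch_depth = 19/2, not an integer.
Intervening on irrigation: with other inputs at their observed values, yield = -3*irrigation - 19. Solving for -40 gives irrigation = 7, within [-4, 10].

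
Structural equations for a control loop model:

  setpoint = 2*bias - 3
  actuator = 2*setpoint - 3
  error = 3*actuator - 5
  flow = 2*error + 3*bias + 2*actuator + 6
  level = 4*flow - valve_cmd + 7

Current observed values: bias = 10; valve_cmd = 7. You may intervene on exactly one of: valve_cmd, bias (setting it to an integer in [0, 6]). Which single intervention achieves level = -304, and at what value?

Intervening on valve_cmd: level = -valve_cmd + 1103. Reaching -304 requires valve_cmd = 1407, outside [0, 6].
Intervening on bias: with other inputs at their observed values, level = 140*bias - 304. Solving for -304 gives bias = 0, within [0, 6].

set bias = 0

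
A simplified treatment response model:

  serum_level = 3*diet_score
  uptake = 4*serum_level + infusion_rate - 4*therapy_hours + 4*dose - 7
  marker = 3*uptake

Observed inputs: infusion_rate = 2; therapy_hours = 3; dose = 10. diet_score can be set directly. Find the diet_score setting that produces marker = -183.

diet_score = -7

Substituting into the uptake equation gives uptake = 12*diet_score + 23.
Substituting into the marker equation gives marker = 36*diet_score + 69.
Solve 36*diet_score + 69 = -183: diet_score = (-183 - 69) / 36 = -7.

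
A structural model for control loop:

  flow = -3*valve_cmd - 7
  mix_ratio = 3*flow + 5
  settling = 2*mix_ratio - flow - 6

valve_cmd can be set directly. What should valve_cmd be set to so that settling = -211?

valve_cmd = 12

Substituting into the mix_ratio equation gives mix_ratio = -9*valve_cmd - 16.
Substituting into the settling equation gives settling = -15*valve_cmd - 31.
Solve -15*valve_cmd - 31 = -211: valve_cmd = (-211 + 31) / -15 = 12.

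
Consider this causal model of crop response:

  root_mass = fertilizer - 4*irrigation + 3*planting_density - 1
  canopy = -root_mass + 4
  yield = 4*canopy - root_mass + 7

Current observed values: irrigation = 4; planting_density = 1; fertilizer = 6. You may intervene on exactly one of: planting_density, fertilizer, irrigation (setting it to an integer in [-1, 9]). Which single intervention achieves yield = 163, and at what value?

set irrigation = 9

Intervening on planting_density: yield = -15*planting_density + 78. Reaching 163 requires planting_density = -17/3, not an integer.
Intervening on fertilizer: yield = -5*fertilizer + 93. Reaching 163 requires fertilizer = -14, outside [-1, 9].
Intervening on irrigation: with other inputs at their observed values, yield = 20*irrigation - 17. Solving for 163 gives irrigation = 9, within [-1, 9].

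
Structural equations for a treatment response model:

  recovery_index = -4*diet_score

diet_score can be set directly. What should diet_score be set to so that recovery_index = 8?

Solve -4*diet_score = 8: diet_score = 8 / -4 = -2.

diet_score = -2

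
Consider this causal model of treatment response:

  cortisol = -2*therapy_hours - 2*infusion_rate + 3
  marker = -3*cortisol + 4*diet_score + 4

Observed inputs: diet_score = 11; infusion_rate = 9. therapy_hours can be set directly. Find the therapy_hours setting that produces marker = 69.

therapy_hours = -4

Substituting into the cortisol equation gives cortisol = -2*therapy_hours - 15.
Substituting into the marker equation gives marker = 6*therapy_hours + 93.
Solve 6*therapy_hours + 93 = 69: therapy_hours = (69 - 93) / 6 = -4.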